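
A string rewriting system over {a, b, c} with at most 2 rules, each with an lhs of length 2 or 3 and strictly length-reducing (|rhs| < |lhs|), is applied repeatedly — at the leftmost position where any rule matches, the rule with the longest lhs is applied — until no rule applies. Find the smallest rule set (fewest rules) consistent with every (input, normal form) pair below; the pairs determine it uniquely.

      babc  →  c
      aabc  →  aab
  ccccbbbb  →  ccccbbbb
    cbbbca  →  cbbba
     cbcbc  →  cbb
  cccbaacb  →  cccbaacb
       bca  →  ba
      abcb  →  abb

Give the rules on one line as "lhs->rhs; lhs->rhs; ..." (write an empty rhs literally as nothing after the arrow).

bab->; bc->b

  | babc => c
  | aabc => aab
  | ccccbbbb
  | cbbbca => cbbba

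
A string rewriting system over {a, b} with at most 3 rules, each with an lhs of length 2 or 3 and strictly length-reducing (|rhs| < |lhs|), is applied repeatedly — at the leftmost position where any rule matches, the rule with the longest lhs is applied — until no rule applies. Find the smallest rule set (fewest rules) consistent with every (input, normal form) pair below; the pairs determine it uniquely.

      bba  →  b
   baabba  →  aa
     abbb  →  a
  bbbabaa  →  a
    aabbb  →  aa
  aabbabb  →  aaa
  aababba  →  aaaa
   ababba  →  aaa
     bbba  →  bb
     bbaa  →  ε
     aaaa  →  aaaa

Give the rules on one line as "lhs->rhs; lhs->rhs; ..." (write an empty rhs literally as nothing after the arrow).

ab->a; ba->; bab->a

  | bba => b
  | baabba => abba => aba => aa
  | abbb => abb => ab => a
  | bbbabaa => bbaaa => baa => a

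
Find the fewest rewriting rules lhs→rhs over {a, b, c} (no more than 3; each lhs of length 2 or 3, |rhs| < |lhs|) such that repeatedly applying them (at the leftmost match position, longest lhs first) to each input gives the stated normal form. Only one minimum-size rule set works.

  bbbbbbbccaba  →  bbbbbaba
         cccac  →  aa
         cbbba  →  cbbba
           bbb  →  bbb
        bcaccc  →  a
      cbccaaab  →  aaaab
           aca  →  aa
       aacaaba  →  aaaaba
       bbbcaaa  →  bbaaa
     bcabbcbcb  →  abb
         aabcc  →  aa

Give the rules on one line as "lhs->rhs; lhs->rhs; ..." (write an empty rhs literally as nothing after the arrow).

  | bbbbbbbccaba => bbbbbbcaba => bbbbbaba
  | cccac => acac => aac => aa
  | cbbba
  | bbb

ac->a; bc->; cc->a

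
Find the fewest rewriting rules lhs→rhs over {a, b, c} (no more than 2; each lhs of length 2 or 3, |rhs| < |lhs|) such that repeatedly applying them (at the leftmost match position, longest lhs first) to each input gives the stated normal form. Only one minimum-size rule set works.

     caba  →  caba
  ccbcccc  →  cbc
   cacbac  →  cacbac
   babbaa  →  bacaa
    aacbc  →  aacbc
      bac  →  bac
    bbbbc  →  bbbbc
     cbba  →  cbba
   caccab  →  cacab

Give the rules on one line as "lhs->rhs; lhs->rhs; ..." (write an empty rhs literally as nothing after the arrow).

  | caba
  | ccbcccc => cbcccc => cbccc => cbcc => cbc
  | cacbac
  | babbaa => bacaa

abb->ac; cc->c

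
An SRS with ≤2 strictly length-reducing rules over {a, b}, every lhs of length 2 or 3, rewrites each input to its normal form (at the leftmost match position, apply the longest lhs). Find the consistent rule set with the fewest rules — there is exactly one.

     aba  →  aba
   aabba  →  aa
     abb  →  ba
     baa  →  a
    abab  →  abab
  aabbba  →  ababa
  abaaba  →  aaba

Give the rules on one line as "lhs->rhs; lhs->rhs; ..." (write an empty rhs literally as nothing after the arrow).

abb->ba; baa->a

  | aba
  | aabba => abaa => aa
  | abb => ba
  | baa => a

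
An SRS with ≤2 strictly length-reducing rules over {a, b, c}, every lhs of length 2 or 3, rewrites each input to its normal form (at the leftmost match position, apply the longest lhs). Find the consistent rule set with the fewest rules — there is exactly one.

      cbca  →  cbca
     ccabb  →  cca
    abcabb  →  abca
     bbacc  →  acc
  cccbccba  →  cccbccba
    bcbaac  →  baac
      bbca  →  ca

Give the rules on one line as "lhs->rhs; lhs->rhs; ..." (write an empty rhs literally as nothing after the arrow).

  | cbca
  | ccabb => cca
  | abcabb => abca
  | bbacc => acc

bb->; bcb->b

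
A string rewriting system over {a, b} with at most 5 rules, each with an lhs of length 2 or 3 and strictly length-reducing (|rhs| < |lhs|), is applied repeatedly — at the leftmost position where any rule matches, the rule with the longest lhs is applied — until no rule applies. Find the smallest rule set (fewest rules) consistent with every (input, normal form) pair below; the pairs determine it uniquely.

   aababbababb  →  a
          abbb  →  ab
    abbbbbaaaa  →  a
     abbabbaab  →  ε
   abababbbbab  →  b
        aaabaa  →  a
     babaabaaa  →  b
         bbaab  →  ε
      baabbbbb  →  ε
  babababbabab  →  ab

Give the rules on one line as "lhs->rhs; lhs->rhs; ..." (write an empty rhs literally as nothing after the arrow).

aa->b; ba->a; bab->a; bb->

  | aababbababb => bbabbababb => abbababb => aababb => bbabb => abb => a
  | abbb => ab
  | abbbbbaaaa => abbbaaaa => abaaaa => aaaaa => baaa => aaa => ba => a
  | abbabbaab => aabbaab => bbbaab => baab => aab => bb => ε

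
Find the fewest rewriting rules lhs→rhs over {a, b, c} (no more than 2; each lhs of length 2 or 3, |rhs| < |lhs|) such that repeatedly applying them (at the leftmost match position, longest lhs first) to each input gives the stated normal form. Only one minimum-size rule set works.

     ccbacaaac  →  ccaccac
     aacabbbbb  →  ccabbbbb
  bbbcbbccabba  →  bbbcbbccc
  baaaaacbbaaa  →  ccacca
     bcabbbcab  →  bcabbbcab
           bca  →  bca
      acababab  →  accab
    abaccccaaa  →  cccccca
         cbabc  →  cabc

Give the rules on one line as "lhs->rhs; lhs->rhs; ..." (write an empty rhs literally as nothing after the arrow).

aa->c; ba->a

  | ccbacaaac => ccacaaac => ccaccac
  | aacabbbbb => ccabbbbb
  | bbbcbbccabba => bbbcbbccaba => bbbcbbccaa => bbbcbbccc
  | baaaaacbbaaa => aaaaacbbaaa => caaacbbaaa => ccacbbaaa => ccacbaaa => ccacaaa => ccacca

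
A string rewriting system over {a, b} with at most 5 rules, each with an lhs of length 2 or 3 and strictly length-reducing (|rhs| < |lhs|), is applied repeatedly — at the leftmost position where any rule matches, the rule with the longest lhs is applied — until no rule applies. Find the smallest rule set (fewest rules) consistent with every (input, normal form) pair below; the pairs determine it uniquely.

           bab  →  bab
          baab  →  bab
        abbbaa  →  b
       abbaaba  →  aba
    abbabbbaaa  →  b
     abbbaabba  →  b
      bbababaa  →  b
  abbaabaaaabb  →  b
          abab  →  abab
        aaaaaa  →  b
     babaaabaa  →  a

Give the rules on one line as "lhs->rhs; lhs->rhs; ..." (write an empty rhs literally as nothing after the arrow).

aa->b; aaa->aa; aab->ab; bb->a

  | bab
  | baab => bab
  | abbbaa => aabaa => abaa => abb => aa => b
  | abbaaba => aaaaba => aaaba => aaba => aba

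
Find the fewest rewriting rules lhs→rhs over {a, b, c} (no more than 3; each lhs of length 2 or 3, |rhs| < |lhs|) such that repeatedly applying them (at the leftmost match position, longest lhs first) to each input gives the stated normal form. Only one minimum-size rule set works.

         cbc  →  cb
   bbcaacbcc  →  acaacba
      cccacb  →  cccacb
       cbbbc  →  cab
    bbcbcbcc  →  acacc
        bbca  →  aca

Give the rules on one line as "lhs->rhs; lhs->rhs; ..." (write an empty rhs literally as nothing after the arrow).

bb->a; bc->b; bcc->ba

  | cbc => cb
  | bbcaacbcc => acaacbcc => acaacba
  | cccacb
  | cbbbc => cabc => cab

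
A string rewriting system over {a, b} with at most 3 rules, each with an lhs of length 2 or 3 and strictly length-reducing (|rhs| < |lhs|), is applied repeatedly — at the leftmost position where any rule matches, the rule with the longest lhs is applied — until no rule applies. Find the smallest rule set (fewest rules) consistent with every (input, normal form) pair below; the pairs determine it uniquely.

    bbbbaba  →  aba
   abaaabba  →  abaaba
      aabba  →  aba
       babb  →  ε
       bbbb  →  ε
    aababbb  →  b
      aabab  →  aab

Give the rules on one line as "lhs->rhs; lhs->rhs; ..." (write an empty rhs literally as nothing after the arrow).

  | bbbbaba => bbaba => aba
  | abaaabba => abaaba
  | aabba => aba
  | babb => bb => ε

abb->b; bab->b; bb->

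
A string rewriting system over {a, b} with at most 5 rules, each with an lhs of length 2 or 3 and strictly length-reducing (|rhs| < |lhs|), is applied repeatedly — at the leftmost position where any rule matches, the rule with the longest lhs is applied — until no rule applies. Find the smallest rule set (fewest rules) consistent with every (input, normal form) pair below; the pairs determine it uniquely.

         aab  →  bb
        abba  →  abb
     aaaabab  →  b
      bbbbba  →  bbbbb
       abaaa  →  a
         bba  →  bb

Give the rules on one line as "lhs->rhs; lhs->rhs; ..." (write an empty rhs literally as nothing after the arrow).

aa->b; ba->; baa->ba; bba->bb

  | aab => bb
  | abba => abb
  | aaaabab => baabab => babab => bab => b
  | bbbbba => bbbbb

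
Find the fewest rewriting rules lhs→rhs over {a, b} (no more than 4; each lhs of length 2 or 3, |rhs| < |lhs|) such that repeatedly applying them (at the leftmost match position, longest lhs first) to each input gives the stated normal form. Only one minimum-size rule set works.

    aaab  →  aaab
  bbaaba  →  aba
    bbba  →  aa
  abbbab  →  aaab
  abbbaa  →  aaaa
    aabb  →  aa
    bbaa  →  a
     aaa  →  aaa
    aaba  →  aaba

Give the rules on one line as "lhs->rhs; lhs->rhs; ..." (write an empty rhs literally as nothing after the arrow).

  | aaab
  | bbaaba => aba
  | bbba => aa
  | abbbab => aaab

bb->; bba->; bbb->a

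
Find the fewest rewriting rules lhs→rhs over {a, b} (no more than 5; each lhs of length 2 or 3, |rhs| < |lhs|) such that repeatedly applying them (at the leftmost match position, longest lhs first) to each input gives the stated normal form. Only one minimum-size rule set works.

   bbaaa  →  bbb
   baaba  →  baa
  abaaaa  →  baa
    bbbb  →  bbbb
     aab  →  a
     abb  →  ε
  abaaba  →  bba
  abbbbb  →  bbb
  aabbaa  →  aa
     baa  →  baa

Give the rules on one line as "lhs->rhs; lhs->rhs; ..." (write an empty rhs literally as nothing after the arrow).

  | bbaaa => bbb
  | baaba => baba => baa
  | abaaaa => aaaaa => baa
  | bbbb

aaa->b; aab->ab; ab->a; abb->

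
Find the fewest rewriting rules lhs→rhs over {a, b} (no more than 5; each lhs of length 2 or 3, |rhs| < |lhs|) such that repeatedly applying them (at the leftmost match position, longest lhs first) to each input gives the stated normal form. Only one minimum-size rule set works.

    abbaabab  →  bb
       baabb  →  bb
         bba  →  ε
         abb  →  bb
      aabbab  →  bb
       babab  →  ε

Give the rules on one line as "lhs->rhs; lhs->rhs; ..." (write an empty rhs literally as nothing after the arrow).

aa->; aab->; ab->b; bba->aa

  | abbaabab => bbaabab => aaabab => abab => bab => bb
  | baabb => bb
  | bba => aa => ε
  | abb => bb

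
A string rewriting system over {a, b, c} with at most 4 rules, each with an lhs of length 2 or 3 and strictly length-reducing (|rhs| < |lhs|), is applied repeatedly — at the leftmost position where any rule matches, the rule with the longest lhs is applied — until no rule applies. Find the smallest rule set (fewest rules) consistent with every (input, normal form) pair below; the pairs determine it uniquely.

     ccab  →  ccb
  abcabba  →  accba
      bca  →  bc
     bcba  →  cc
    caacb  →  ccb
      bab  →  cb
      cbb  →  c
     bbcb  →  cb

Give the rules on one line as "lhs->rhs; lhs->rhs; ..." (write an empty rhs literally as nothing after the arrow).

  | ccab => ccb
  | abcabba => abcbba => accba
  | bca => bc
  | bcba => cca => cc

bab->cb; bb->; bcb->cc; ca->c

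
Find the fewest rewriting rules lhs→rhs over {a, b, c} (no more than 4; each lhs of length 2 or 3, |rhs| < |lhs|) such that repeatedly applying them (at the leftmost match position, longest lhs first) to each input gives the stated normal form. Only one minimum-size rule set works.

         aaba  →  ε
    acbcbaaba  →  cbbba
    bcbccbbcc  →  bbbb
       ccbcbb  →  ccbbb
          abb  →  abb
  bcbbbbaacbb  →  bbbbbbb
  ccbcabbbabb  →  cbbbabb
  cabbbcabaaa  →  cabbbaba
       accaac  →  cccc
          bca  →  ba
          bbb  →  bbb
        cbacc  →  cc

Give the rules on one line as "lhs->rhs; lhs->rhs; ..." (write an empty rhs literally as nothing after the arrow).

  | aaba => cba => ε
  | acbcbaaba => cbcbaaba => cbbaaba => cbbcba => cbbba
  | bcbccbbcc => bbccbbcc => bbcbbcc => bbbbcc => bbbbc => bbbb
  | ccbcbb => ccbbb

aa->c; ac->c; bc->b; cba->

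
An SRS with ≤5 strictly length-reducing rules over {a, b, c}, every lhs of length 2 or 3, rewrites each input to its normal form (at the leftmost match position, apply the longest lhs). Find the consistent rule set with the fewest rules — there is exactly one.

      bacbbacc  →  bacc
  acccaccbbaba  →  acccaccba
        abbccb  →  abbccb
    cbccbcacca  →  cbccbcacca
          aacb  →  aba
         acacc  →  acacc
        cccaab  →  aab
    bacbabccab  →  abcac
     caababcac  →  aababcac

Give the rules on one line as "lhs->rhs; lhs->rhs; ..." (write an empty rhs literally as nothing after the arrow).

  | bacbbacc => bbabacc => bacc
  | acccaccbbaba => acccaccba
  | abbccb
  | cbccbcacca

acb->ba; bba->; caa->aa; cab->ac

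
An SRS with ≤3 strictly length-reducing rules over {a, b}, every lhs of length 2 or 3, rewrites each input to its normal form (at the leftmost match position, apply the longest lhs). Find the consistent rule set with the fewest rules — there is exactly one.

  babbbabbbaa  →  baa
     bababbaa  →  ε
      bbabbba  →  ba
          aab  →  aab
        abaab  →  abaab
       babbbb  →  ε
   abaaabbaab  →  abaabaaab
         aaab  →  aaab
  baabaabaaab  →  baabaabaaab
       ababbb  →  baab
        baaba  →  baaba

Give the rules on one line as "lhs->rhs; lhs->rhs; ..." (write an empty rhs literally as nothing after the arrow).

  | babbbabbbaa => bbababbbaa => bbbabbbaa => babbbaa => bbabaa => bbbaa => baa
  | bababbaa => babbaaa => bbaaaa => bbaaa => bbaa => bba => bb => ε
  | bbabbba => bbbbba => bbba => ba
  | aab

abb->ba; bb->; bba->bb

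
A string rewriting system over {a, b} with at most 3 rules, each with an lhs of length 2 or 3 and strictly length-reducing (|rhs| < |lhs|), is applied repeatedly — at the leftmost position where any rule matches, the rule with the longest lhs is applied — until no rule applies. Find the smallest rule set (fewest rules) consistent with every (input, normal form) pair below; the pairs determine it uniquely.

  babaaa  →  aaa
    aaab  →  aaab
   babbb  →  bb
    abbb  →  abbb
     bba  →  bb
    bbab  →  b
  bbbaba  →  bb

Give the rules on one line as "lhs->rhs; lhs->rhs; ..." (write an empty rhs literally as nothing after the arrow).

ba->b; bab->

  | babaaa => aaa
  | aaab
  | babbb => bb
  | abbb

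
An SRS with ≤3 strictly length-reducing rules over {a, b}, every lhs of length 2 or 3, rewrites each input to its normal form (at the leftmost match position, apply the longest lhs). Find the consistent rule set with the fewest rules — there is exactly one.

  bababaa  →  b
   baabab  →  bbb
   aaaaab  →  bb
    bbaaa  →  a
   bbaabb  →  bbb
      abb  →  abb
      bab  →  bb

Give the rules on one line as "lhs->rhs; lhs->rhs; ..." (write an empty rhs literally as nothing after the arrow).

aa->b; ba->a; bab->bb

  | bababaa => bbabaa => bbbaa => bbaa => baa => aa => b
  | baabab => aabab => bbab => bbb
  | aaaaab => baaab => aaab => bab => bb
  | bbaaa => baaa => aaa => ba => a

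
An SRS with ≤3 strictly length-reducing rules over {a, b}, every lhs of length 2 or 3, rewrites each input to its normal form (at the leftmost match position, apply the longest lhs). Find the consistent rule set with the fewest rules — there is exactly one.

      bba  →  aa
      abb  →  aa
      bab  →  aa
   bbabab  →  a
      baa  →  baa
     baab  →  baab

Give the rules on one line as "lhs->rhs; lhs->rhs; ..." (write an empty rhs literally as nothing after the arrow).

  | bba => aa
  | abb => aa
  | bab => aa
  | bbabab => aabab => aaaa => a

aaa->; bab->aa; bb->a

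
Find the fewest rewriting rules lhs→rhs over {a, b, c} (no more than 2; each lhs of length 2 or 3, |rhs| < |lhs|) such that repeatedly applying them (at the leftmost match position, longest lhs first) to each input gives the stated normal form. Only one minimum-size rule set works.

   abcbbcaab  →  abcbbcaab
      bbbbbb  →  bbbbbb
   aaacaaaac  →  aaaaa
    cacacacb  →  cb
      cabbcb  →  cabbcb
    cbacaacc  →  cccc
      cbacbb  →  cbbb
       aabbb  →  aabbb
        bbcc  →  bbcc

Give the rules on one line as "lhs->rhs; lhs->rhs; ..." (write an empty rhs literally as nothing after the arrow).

ac->; baa->c

  | abcbbcaab
  | bbbbbb
  | aaacaaaac => aaaaaac => aaaaa
  | cacacacb => cacacb => cacb => cb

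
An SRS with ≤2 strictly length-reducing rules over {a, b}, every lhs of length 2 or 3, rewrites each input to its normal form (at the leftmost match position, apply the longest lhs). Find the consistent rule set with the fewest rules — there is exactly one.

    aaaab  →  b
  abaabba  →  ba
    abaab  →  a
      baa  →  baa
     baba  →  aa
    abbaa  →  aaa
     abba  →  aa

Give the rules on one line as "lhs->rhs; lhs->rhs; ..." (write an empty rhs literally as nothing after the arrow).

ab->b; bb->a

  | aaaab => aaab => aab => ab => b
  | abaabba => baabba => babba => bbba => aba => ba
  | abaab => baab => bab => bb => a
  | baa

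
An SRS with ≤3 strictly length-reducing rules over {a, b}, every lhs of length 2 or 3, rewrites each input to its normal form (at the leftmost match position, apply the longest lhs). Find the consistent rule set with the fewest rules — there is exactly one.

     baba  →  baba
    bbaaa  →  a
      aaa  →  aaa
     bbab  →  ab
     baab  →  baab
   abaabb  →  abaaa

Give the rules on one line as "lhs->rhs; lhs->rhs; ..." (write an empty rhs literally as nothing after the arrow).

bb->a; bba->bb

  | baba
  | bbaaa => bbaa => bba => bb => a
  | aaa
  | bbab => bbb => ab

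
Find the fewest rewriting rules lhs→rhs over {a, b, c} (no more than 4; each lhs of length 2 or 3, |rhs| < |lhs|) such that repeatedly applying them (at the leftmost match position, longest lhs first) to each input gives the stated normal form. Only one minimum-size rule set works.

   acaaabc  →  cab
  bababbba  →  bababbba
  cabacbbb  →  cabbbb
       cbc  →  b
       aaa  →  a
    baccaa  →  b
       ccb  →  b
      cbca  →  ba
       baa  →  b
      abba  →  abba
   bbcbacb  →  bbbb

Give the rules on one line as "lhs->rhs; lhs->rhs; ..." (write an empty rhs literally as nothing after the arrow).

aa->; ac->c; bc->b; cb->b

  | acaaabc => caaabc => cabc => cab
  | bababbba
  | cabacbbb => cabcbbb => cabbbb
  | cbc => bc => b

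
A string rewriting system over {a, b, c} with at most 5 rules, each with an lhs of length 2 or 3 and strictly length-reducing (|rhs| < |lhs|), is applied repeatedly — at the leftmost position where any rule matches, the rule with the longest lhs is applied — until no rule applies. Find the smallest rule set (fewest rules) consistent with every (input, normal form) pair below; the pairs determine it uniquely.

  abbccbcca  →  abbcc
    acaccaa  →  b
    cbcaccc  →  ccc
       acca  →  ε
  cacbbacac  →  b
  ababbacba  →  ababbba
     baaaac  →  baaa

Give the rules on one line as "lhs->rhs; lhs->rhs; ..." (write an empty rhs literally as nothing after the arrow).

  | abbccbcca => abbccca => abbcc
  | acaccaa => accaa => caa => b
  | cbcaccc => caccc => ccc
  | acca => ca => ε

ac->; ca->; caa->b; cb->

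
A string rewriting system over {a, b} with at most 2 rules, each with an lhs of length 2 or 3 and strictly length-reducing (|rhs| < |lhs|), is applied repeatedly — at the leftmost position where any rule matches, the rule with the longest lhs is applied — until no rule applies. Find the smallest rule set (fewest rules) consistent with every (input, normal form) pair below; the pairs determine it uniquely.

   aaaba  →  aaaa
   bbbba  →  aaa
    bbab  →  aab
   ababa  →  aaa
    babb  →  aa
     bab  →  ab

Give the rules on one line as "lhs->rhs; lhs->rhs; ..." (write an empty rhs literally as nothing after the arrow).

  | aaaba => aaaa
  | bbbba => abba => aaa
  | bbab => aab
  | ababa => aaba => aaa

ba->a; bb->a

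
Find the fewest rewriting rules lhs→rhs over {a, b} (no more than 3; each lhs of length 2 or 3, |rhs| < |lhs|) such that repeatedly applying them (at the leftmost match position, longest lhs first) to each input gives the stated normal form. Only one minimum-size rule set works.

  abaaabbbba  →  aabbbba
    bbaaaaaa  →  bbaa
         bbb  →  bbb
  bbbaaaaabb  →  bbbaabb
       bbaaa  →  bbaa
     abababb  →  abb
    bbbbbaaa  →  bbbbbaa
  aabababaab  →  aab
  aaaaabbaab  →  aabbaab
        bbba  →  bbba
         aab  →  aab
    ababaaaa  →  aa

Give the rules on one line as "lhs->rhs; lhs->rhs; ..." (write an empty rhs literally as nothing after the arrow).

aaa->aa; aba->a

  | abaaabbbba => aaabbbba => aabbbba
  | bbaaaaaa => bbaaaaa => bbaaaa => bbaaa => bbaa
  | bbb
  | bbbaaaaabb => bbbaaaabb => bbbaaabb => bbbaabb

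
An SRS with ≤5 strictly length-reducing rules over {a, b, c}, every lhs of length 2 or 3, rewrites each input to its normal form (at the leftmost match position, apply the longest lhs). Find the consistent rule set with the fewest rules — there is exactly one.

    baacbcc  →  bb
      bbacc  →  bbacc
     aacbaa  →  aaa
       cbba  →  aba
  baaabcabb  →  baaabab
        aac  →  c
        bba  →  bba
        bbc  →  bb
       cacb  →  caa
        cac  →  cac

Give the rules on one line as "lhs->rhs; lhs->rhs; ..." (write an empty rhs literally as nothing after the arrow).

aac->c; abb->ab; bc->b; cb->a

  | baacbcc => bcbcc => bbcc => bbc => bb
  | bbacc
  | aacbaa => cbaa => aaa
  | cbba => aba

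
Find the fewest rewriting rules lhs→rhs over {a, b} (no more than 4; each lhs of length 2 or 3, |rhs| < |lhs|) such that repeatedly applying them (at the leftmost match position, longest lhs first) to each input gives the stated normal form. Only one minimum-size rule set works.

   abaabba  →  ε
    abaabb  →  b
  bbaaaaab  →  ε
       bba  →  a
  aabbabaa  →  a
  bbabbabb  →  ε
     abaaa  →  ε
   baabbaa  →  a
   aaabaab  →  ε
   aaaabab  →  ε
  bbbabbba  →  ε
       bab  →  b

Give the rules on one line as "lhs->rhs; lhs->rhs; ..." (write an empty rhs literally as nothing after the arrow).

  | abaabba => aabba => bbba => ba => ε
  | abaabb => aabb => bbb => b
  | bbaaaaab => aaaaab => baaab => aab => bb => ε
  | bba => a

aa->b; ab->; ba->; bb->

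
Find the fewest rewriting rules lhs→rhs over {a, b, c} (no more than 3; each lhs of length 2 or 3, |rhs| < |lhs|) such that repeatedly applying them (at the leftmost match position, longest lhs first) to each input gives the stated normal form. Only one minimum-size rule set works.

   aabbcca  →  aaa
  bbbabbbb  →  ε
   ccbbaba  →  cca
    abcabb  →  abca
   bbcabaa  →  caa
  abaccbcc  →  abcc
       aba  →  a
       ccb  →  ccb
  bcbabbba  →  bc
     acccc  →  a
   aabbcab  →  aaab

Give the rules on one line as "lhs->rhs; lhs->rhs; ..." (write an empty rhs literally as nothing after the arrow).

ac->a; ba->; bb->

  | aabbcca => aacca => aaca => aaa
  | bbbabbbb => babbbb => bbbb => bb => ε
  | ccbbaba => ccaba => cca
  | abcabb => abca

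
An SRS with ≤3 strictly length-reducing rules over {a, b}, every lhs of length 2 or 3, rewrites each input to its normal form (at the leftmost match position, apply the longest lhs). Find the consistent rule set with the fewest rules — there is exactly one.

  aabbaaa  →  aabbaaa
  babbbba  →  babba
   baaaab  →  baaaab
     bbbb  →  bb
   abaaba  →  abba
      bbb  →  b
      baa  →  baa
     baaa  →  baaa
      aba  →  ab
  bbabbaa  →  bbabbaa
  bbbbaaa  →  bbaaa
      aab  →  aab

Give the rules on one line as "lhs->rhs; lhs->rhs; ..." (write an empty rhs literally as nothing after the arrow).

aba->ab; bbb->b

  | aabbaaa
  | babbbba => babba
  | baaaab
  | bbbb => bb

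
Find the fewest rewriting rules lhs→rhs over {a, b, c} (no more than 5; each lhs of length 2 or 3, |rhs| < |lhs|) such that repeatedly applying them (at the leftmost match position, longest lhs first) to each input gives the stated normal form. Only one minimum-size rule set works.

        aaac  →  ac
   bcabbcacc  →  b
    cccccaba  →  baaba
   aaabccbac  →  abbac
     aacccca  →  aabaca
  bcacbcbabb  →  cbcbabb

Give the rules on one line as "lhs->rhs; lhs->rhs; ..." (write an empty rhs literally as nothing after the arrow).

  | aaac => ac
  | bcabbcacc => bbcacc => bcc => b
  | cccccaba => baccaba => baaba
  | aaabccbac => abccbac => abbac

aaa->a; bca->; cc->; ccc->ba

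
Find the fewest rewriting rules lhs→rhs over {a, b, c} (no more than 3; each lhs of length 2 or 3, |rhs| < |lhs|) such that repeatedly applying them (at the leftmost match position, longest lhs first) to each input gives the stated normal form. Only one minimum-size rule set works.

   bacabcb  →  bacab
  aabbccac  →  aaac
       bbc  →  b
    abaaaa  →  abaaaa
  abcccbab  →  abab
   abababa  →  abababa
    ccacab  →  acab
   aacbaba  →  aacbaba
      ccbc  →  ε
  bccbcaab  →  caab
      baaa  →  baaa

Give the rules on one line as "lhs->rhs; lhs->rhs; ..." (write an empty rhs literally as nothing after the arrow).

bc->; cc->

  | bacabcb => bacab
  | aabbccac => aabcac => aaac
  | bbc => b
  | abaaaa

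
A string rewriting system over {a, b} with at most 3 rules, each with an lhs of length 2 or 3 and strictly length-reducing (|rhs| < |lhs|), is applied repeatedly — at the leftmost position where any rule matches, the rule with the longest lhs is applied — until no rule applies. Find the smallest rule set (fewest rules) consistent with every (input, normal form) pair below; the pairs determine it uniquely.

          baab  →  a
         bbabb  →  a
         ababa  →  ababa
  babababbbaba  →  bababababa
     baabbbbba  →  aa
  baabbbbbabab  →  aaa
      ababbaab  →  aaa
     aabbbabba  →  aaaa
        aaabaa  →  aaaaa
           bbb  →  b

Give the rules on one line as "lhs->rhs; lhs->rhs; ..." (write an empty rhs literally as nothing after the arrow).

aab->aa; baa->ab; bb->

  | baab => abb => a
  | bbabb => abb => a
  | ababa
  | babababbbaba => bababababa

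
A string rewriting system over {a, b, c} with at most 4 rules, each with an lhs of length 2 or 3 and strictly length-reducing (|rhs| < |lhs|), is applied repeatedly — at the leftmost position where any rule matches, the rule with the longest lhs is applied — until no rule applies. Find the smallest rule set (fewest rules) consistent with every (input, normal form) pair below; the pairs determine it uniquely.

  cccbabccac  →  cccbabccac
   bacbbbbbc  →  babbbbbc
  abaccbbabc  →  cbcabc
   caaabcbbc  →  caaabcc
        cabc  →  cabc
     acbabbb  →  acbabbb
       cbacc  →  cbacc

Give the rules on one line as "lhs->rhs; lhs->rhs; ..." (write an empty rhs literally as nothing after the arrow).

  | cccbabccac
  | bacbbbbbc => babbbbbc
  | abaccbbabc => cbccbbabc => cbcbbabc => cbcbabc => cbcabc
  | caaabcbbc => caaabcbc => caaabcc

aba->cb; bcb->bc; cbb->bb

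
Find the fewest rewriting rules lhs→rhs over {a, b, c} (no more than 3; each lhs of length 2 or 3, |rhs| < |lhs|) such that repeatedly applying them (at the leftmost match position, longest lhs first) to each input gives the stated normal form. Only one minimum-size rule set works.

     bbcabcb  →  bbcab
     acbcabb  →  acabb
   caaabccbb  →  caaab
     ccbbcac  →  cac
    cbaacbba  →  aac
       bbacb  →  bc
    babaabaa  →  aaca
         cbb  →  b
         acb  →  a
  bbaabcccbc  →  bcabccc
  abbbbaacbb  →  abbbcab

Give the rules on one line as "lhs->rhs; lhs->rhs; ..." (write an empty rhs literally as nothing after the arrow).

ba->c; cb->

  | bbcabcb => bbcab
  | acbcabb => acabb
  | caaabccbb => caaabcb => caaab
  | ccbbcac => cbcac => cac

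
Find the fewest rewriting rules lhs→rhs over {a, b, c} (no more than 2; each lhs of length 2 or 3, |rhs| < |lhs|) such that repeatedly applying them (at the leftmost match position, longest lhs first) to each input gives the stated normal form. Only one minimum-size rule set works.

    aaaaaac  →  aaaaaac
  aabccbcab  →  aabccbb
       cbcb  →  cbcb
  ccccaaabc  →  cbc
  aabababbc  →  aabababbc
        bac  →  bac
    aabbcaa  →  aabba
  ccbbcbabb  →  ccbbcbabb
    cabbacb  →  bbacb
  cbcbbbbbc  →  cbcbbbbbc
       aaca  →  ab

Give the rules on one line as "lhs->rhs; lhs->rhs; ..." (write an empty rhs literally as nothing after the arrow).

aca->b; ca->

  | aaaaaac
  | aabccbcab => aabccbb
  | cbcb
  | ccccaaabc => cccaabc => ccabc => cbc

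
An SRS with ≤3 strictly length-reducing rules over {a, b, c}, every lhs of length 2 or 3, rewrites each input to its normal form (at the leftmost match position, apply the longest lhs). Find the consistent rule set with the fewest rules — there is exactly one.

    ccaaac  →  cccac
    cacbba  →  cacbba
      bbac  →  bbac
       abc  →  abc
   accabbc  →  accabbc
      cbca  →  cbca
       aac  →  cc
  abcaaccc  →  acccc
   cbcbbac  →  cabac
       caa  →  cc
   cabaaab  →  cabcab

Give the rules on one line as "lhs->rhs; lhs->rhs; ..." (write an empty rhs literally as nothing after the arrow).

  | ccaaac => cccac
  | cacbba
  | bbac
  | abc

aa->c; bcb->a; bcc->c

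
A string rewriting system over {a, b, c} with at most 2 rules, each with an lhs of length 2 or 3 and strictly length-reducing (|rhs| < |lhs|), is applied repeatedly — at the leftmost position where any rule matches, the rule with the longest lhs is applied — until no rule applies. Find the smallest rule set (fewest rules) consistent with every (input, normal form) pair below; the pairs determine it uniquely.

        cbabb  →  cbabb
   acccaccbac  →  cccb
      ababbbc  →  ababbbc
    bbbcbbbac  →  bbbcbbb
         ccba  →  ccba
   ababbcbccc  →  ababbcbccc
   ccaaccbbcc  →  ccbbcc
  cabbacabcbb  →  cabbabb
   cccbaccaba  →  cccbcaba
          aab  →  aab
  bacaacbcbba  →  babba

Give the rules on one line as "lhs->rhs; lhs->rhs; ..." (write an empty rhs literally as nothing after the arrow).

  | cbabb
  | acccaccbac => ccaccbac => cccbac => cccb
  | ababbbc
  | bbbcbbbac => bbbcbbb

abc->a; ac->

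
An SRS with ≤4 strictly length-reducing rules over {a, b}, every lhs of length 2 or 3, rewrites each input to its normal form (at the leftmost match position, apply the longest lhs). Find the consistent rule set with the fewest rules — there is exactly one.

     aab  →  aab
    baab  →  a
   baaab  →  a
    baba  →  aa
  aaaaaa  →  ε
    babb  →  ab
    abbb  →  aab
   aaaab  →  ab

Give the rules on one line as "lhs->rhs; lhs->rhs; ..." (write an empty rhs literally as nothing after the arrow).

aaa->; ba->b; bb->a

  | aab
  | baab => bab => bb => a
  | baaab => baab => bab => bb => a
  | baba => bba => aa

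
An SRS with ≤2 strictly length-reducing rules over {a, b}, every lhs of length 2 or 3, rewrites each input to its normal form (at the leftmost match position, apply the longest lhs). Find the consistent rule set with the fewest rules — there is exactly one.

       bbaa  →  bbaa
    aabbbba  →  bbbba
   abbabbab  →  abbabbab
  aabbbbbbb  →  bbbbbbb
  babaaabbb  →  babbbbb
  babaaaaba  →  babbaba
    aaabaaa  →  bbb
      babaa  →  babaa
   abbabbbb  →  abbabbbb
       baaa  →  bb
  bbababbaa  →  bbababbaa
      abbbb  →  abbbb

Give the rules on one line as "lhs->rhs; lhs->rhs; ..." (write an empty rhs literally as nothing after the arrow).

  | bbaa
  | aabbbba => bbbba
  | abbabbab
  | aabbbbbbb => bbbbbbb

aaa->b; aab->b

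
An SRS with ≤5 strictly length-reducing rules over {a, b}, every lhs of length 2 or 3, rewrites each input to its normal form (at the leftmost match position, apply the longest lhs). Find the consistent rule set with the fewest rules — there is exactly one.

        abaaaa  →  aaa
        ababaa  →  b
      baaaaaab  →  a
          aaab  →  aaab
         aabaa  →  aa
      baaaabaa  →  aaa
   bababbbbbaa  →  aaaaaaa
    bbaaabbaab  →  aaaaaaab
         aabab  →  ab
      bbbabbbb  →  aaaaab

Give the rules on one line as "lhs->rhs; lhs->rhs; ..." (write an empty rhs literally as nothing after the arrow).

aba->; ba->b; bb->a; bbb->aa

  | abaaaa => aaa
  | ababaa => baa => ba => b
  | baaaaaab => baaaaab => baaaab => baaab => baab => bab => bb => a
  | aaab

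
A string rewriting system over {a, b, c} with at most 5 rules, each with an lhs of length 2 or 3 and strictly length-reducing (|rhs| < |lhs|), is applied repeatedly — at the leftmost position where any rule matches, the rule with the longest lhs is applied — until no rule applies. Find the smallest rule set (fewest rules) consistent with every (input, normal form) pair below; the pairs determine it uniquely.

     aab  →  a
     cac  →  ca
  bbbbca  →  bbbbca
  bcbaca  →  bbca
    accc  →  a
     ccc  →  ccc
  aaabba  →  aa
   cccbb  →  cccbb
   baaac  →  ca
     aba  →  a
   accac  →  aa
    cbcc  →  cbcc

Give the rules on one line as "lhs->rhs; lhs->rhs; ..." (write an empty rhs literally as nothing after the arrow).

  | aab => a
  | cac => ca
  | bbbbca
  | bcbaca => bbca

ab->; ac->a; baa->c; cba->b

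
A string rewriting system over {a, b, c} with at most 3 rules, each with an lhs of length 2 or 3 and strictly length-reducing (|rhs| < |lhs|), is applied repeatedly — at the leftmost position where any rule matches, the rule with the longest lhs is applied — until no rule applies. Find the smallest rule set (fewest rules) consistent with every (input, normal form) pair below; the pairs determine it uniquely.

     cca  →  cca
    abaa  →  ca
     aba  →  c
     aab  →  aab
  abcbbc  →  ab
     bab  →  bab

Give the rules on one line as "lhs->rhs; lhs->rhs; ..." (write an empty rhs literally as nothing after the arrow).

  | cca
  | abaa => ca
  | aba => c
  | aab

aba->c; bc->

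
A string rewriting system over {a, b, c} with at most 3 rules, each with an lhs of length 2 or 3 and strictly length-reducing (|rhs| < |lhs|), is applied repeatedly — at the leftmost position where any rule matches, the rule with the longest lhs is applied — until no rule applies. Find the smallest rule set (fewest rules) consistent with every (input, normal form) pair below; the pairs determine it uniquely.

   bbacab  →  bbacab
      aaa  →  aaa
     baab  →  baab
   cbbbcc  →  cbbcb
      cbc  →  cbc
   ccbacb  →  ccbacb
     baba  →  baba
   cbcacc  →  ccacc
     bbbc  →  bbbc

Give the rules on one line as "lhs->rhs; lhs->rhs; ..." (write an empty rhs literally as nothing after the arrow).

bca->ca; bcc->cb

  | bbacab
  | aaa
  | baab
  | cbbbcc => cbbcb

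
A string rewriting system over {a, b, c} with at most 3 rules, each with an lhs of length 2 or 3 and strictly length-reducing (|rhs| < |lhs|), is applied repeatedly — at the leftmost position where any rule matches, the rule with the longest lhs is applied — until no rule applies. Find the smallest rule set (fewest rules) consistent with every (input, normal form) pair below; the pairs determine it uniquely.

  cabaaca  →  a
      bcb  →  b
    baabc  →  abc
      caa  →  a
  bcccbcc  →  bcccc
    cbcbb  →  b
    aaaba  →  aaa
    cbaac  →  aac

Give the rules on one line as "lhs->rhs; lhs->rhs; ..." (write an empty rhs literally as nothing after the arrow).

  | cabaaca => baaca => aca => a
  | bcb => b
  | baabc => abc
  | caa => a

ba->; ca->; cb->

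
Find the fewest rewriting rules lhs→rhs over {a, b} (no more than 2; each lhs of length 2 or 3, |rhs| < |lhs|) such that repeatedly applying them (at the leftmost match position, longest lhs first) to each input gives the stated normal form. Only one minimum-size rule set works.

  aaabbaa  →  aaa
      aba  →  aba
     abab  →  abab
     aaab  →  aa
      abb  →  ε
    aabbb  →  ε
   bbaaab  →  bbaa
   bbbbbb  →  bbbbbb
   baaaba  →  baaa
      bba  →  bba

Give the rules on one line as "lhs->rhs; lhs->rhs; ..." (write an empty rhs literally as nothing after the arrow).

aab->a; abb->

  | aaabbaa => aabaa => aaa
  | aba
  | abab
  | aaab => aa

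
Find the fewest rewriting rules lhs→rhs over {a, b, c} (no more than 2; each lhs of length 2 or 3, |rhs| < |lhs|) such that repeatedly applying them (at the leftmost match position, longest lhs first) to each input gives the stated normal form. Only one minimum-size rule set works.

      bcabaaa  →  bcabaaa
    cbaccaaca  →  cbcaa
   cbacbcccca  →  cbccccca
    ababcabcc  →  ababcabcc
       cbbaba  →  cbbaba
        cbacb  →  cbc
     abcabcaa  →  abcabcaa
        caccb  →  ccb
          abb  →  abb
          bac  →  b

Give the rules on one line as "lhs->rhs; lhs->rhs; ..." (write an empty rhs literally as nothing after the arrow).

  | bcabaaa
  | cbaccaaca => cbcaaca => cbcaa
  | cbacbcccca => cbccccca
  | ababcabcc

ac->; acb->c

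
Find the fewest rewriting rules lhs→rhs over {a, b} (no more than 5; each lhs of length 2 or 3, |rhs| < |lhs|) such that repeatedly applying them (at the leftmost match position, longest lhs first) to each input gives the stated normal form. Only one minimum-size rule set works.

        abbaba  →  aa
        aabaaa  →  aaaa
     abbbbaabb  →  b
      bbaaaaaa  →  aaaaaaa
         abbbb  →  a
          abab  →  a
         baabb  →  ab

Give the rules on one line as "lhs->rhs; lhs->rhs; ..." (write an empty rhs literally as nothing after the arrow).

  | abbaba => aba => aa
  | aabaaa => bbaaa => aaaa
  | abbbbaabb => bbaabb => aaabb => abbb => b
  | bbaaaaaa => aaaaaaa

aab->bb; abb->; ba->a; bb->a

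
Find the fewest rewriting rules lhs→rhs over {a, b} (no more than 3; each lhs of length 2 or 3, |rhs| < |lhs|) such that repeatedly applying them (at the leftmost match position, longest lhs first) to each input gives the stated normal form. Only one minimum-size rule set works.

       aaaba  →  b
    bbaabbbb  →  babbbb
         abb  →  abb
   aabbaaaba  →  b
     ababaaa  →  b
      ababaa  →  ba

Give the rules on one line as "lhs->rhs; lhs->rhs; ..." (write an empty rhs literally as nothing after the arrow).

aa->; aba->b; bba->b

  | aaaba => aba => b
  | bbaabbbb => babbbb
  | abb
  | aabbaaaba => bbaaaba => baaba => bba => b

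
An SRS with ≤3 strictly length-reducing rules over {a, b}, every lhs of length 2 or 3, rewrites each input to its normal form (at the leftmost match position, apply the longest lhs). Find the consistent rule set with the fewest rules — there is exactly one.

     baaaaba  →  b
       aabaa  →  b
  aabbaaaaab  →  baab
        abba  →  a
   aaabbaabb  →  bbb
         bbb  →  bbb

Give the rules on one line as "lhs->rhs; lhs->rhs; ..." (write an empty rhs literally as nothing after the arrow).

  | baaaaba => bababa => bbba => b
  | aabaa => aba => b
  | aabbaaaaab => aaaaaab => abaaab => baab
  | abba => a

aaa->ab; aba->b; bba->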